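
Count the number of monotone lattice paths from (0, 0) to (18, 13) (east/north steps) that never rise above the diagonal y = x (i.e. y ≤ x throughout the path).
Number of paths = 65132550

By the reflection principle (André's argument), the number of monotone paths to (18, 13) with n ≤ m that never go above y = x is C(31, 18) − C(31, 19) = 206253075 − 141120525 = 65132550.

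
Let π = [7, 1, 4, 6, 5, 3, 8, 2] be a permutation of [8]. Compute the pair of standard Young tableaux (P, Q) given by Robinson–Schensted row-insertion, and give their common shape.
P = [1, 2, 5, 8] / [3] / [4] / [6] / [7];  Q = [1, 3, 4, 7] / [2] / [5] / [6] / [8];  common shape = (4, 1, 1, 1, 1)

Row-insert the values π_1, π_2, … into P one at a time, bumping the leftmost entry strictly greater than the inserted value down to the next row. The recording tableau Q records, in position (i, j), the step at which that cell was added to P.
  Insert 7 (step 1): P = [7];  Q = [1]
  Insert 1 (step 2): P = [1] / [7];  Q = [1] / [2]
  Insert 4 (step 3): P = [1, 4] / [7];  Q = [1, 3] / [2]
  Insert 6 (step 4): P = [1, 4, 6] / [7];  Q = [1, 3, 4] / [2]
  Insert 5 (step 5): P = [1, 4, 5] / [6] / [7];  Q = [1, 3, 4] / [2] / [5]
  Insert 3 (step 6): P = [1, 3, 5] / [4] / [6] / [7];  Q = [1, 3, 4] / [2] / [5] / [6]
  Insert 8 (step 7): P = [1, 3, 5, 8] / [4] / [6] / [7];  Q = [1, 3, 4, 7] / [2] / [5] / [6]
  Insert 2 (step 8): P = [1, 2, 5, 8] / [3] / [4] / [6] / [7];  Q = [1, 3, 4, 7] / [2] / [5] / [6] / [8]
Final shape: (4, 1, 1, 1, 1).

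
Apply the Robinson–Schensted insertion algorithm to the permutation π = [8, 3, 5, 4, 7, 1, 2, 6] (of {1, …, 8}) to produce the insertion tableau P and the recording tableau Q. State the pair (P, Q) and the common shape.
P = [1, 2, 6] / [3, 4, 7] / [5] / [8];  Q = [1, 3, 5] / [2, 7, 8] / [4] / [6];  common shape = (3, 3, 1, 1)

Row-insert the values π_1, π_2, … into P one at a time, bumping the leftmost entry strictly greater than the inserted value down to the next row. The recording tableau Q records, in position (i, j), the step at which that cell was added to P.
  Insert 8 (step 1): P = [8];  Q = [1]
  Insert 3 (step 2): P = [3] / [8];  Q = [1] / [2]
  Insert 5 (step 3): P = [3, 5] / [8];  Q = [1, 3] / [2]
  Insert 4 (step 4): P = [3, 4] / [5] / [8];  Q = [1, 3] / [2] / [4]
  Insert 7 (step 5): P = [3, 4, 7] / [5] / [8];  Q = [1, 3, 5] / [2] / [4]
  Insert 1 (step 6): P = [1, 4, 7] / [3] / [5] / [8];  Q = [1, 3, 5] / [2] / [4] / [6]
  Insert 2 (step 7): P = [1, 2, 7] / [3, 4] / [5] / [8];  Q = [1, 3, 5] / [2, 7] / [4] / [6]
  Insert 6 (step 8): P = [1, 2, 6] / [3, 4, 7] / [5] / [8];  Q = [1, 3, 5] / [2, 7, 8] / [4] / [6]
Final shape: (3, 3, 1, 1).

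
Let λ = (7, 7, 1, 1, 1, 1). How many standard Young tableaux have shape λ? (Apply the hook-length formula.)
# SYT of shape (7, 7, 1, 1, 1, 1) = 556920

Hook-length formula: f^λ = n! / Π hook(c), product over all cells c of the Young diagram. For λ = (7, 7, 1, 1, 1, 1), n = 18 boxes. Hook lengths by row (left-to-right, top-to-bottom): [12, 7, 6, 5, 4, 3, 2]; [11, 6, 5, 4, 3, 2, 1]; [4]; [3]; [2]; [1]. Product of hooks = 11496038400. So f^λ = 18! / 11496038400 = 6402373705728000 / 11496038400 = 556920.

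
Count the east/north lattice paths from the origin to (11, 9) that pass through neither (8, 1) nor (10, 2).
Number of paths = 166163

Inclusion–exclusion. Total paths: C(20, 11) = 167960. Through P₁: C(9, 8)·C(11, 3) = 1485. Through P₂: C(12, 10)·C(8, 1) = 528. Since P₁ is strictly southwest of P₂, a monotone path through both must visit P₁ then P₂; paths through both = C(9, 8)·C(3, 2)·C(8, 1) = 216. Avoid both = 167960 − 1485 − 528 + 216 = 166163.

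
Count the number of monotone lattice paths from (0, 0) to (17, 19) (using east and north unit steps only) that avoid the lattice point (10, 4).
Number of paths = 8426782056

Total paths from (0, 0) to (17, 19): C(36, 17) = 8597496600. Paths through (10, 4): (paths (0, 0) → (10, 4)) × (paths (10, 4) → (17, 19)) = C(14, 10) · C(22, 7) = 1001 · 170544 = 170714544. Avoidance count = 8597496600 − 170714544 = 8426782056.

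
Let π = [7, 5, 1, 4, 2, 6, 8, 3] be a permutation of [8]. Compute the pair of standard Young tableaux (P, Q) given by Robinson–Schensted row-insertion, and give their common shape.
P = [1, 2, 3, 8] / [4, 6] / [5] / [7];  Q = [1, 4, 6, 7] / [2, 8] / [3] / [5];  common shape = (4, 2, 1, 1)

Row-insert the values π_1, π_2, … into P one at a time, bumping the leftmost entry strictly greater than the inserted value down to the next row. The recording tableau Q records, in position (i, j), the step at which that cell was added to P.
  Insert 7 (step 1): P = [7];  Q = [1]
  Insert 5 (step 2): P = [5] / [7];  Q = [1] / [2]
  Insert 1 (step 3): P = [1] / [5] / [7];  Q = [1] / [2] / [3]
  Insert 4 (step 4): P = [1, 4] / [5] / [7];  Q = [1, 4] / [2] / [3]
  Insert 2 (step 5): P = [1, 2] / [4] / [5] / [7];  Q = [1, 4] / [2] / [3] / [5]
  Insert 6 (step 6): P = [1, 2, 6] / [4] / [5] / [7];  Q = [1, 4, 6] / [2] / [3] / [5]
  Insert 8 (step 7): P = [1, 2, 6, 8] / [4] / [5] / [7];  Q = [1, 4, 6, 7] / [2] / [3] / [5]
  Insert 3 (step 8): P = [1, 2, 3, 8] / [4, 6] / [5] / [7];  Q = [1, 4, 6, 7] / [2, 8] / [3] / [5]
Final shape: (4, 2, 1, 1).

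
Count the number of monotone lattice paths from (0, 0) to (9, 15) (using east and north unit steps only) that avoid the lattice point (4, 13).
Number of paths = 1257524

Total paths from (0, 0) to (9, 15): C(24, 9) = 1307504. Paths through (4, 13): (paths (0, 0) → (4, 13)) × (paths (4, 13) → (9, 15)) = C(17, 4) · C(7, 5) = 2380 · 21 = 49980. Avoidance count = 1307504 − 49980 = 1257524.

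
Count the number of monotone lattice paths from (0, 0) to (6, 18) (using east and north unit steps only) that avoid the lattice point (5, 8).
Number of paths = 120439

Total paths from (0, 0) to (6, 18): C(24, 6) = 134596. Paths through (5, 8): (paths (0, 0) → (5, 8)) × (paths (5, 8) → (6, 18)) = C(13, 5) · C(11, 1) = 1287 · 11 = 14157. Avoidance count = 134596 − 14157 = 120439.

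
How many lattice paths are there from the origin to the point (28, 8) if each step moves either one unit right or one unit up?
Number of paths = 30260340

A monotone lattice path from (0, 0) to (28, 8) consists of 28 east steps and 8 north steps in some order, so it is determined by which 28 of the 36 steps are east. The count is C(36, 28) = 30260340.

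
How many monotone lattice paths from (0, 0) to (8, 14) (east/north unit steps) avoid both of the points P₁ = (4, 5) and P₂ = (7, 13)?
Number of paths = 116220

Inclusion–exclusion. Total paths: C(22, 8) = 319770. Through P₁: C(9, 4)·C(13, 4) = 90090. Through P₂: C(20, 7)·C(2, 1) = 155040. Since P₁ is strictly southwest of P₂, a monotone path through both must visit P₁ then P₂; paths through both = C(9, 4)·C(11, 3)·C(2, 1) = 41580. Avoid both = 319770 − 90090 − 155040 + 41580 = 116220.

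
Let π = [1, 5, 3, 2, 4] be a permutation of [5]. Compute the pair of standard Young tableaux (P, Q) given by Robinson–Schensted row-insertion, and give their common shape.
P = [1, 2, 4] / [3] / [5];  Q = [1, 2, 5] / [3] / [4];  common shape = (3, 1, 1)

Row-insert the values π_1, π_2, … into P one at a time, bumping the leftmost entry strictly greater than the inserted value down to the next row. The recording tableau Q records, in position (i, j), the step at which that cell was added to P.
  Insert 1 (step 1): P = [1];  Q = [1]
  Insert 5 (step 2): P = [1, 5];  Q = [1, 2]
  Insert 3 (step 3): P = [1, 3] / [5];  Q = [1, 2] / [3]
  Insert 2 (step 4): P = [1, 2] / [3] / [5];  Q = [1, 2] / [3] / [4]
  Insert 4 (step 5): P = [1, 2, 4] / [3] / [5];  Q = [1, 2, 5] / [3] / [4]
Final shape: (3, 1, 1).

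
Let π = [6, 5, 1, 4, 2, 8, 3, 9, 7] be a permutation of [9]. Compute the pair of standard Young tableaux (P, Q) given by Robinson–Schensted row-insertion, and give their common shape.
P = [1, 2, 3, 7] / [4, 8, 9] / [5] / [6];  Q = [1, 4, 6, 8] / [2, 7, 9] / [3] / [5];  common shape = (4, 3, 1, 1)

Row-insert the values π_1, π_2, … into P one at a time, bumping the leftmost entry strictly greater than the inserted value down to the next row. The recording tableau Q records, in position (i, j), the step at which that cell was added to P.
  Insert 6 (step 1): P = [6];  Q = [1]
  Insert 5 (step 2): P = [5] / [6];  Q = [1] / [2]
  Insert 1 (step 3): P = [1] / [5] / [6];  Q = [1] / [2] / [3]
  Insert 4 (step 4): P = [1, 4] / [5] / [6];  Q = [1, 4] / [2] / [3]
  Insert 2 (step 5): P = [1, 2] / [4] / [5] / [6];  Q = [1, 4] / [2] / [3] / [5]
  Insert 8 (step 6): P = [1, 2, 8] / [4] / [5] / [6];  Q = [1, 4, 6] / [2] / [3] / [5]
  Insert 3 (step 7): P = [1, 2, 3] / [4, 8] / [5] / [6];  Q = [1, 4, 6] / [2, 7] / [3] / [5]
  Insert 9 (step 8): P = [1, 2, 3, 9] / [4, 8] / [5] / [6];  Q = [1, 4, 6, 8] / [2, 7] / [3] / [5]
  Insert 7 (step 9): P = [1, 2, 3, 7] / [4, 8, 9] / [5] / [6];  Q = [1, 4, 6, 8] / [2, 7, 9] / [3] / [5]
Final shape: (4, 3, 1, 1).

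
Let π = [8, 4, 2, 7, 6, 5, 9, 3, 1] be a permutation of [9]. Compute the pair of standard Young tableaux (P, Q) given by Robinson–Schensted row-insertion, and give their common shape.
P = [1, 3, 9] / [2, 5] / [4] / [6] / [7] / [8];  Q = [1, 4, 7] / [2, 5] / [3] / [6] / [8] / [9];  common shape = (3, 2, 1, 1, 1, 1)

Row-insert the values π_1, π_2, … into P one at a time, bumping the leftmost entry strictly greater than the inserted value down to the next row. The recording tableau Q records, in position (i, j), the step at which that cell was added to P.
  Insert 8 (step 1): P = [8];  Q = [1]
  Insert 4 (step 2): P = [4] / [8];  Q = [1] / [2]
  Insert 2 (step 3): P = [2] / [4] / [8];  Q = [1] / [2] / [3]
  Insert 7 (step 4): P = [2, 7] / [4] / [8];  Q = [1, 4] / [2] / [3]
  Insert 6 (step 5): P = [2, 6] / [4, 7] / [8];  Q = [1, 4] / [2, 5] / [3]
  Insert 5 (step 6): P = [2, 5] / [4, 6] / [7] / [8];  Q = [1, 4] / [2, 5] / [3] / [6]
  Insert 9 (step 7): P = [2, 5, 9] / [4, 6] / [7] / [8];  Q = [1, 4, 7] / [2, 5] / [3] / [6]
  Insert 3 (step 8): P = [2, 3, 9] / [4, 5] / [6] / [7] / [8];  Q = [1, 4, 7] / [2, 5] / [3] / [6] / [8]
  Insert 1 (step 9): P = [1, 3, 9] / [2, 5] / [4] / [6] / [7] / [8];  Q = [1, 4, 7] / [2, 5] / [3] / [6] / [8] / [9]
Final shape: (3, 2, 1, 1, 1, 1).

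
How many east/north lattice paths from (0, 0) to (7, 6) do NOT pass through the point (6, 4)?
Number of paths = 1086

Total paths from (0, 0) to (7, 6): C(13, 7) = 1716. Paths through (6, 4): (paths (0, 0) → (6, 4)) × (paths (6, 4) → (7, 6)) = C(10, 6) · C(3, 1) = 210 · 3 = 630. Avoidance count = 1716 − 630 = 1086.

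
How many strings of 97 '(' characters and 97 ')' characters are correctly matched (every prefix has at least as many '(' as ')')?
C_97 = 14657929356129575437016877846657032761712954950899755100

These balanced parentheses are counted by the Catalan number C_n = (1/(n + 1)) · C(2n, n). For n = 97: C_97 = (1/98) · C(194, 97) = 1436477076900698392827654028972389210647869585188175999800/98 = 14657929356129575437016877846657032761712954950899755100.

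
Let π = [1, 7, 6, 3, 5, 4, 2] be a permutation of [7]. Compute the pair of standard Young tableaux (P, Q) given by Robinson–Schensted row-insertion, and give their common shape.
P = [1, 2, 4] / [3] / [5] / [6] / [7];  Q = [1, 2, 5] / [3] / [4] / [6] / [7];  common shape = (3, 1, 1, 1, 1)

Row-insert the values π_1, π_2, … into P one at a time, bumping the leftmost entry strictly greater than the inserted value down to the next row. The recording tableau Q records, in position (i, j), the step at which that cell was added to P.
  Insert 1 (step 1): P = [1];  Q = [1]
  Insert 7 (step 2): P = [1, 7];  Q = [1, 2]
  Insert 6 (step 3): P = [1, 6] / [7];  Q = [1, 2] / [3]
  Insert 3 (step 4): P = [1, 3] / [6] / [7];  Q = [1, 2] / [3] / [4]
  Insert 5 (step 5): P = [1, 3, 5] / [6] / [7];  Q = [1, 2, 5] / [3] / [4]
  Insert 4 (step 6): P = [1, 3, 4] / [5] / [6] / [7];  Q = [1, 2, 5] / [3] / [4] / [6]
  Insert 2 (step 7): P = [1, 2, 4] / [3] / [5] / [6] / [7];  Q = [1, 2, 5] / [3] / [4] / [6] / [7]
Final shape: (3, 1, 1, 1, 1).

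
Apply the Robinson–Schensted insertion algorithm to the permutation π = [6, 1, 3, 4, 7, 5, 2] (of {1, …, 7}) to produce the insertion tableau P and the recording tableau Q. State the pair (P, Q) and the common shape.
P = [1, 2, 4, 5] / [3, 7] / [6];  Q = [1, 3, 4, 5] / [2, 6] / [7];  common shape = (4, 2, 1)

Row-insert the values π_1, π_2, … into P one at a time, bumping the leftmost entry strictly greater than the inserted value down to the next row. The recording tableau Q records, in position (i, j), the step at which that cell was added to P.
  Insert 6 (step 1): P = [6];  Q = [1]
  Insert 1 (step 2): P = [1] / [6];  Q = [1] / [2]
  Insert 3 (step 3): P = [1, 3] / [6];  Q = [1, 3] / [2]
  Insert 4 (step 4): P = [1, 3, 4] / [6];  Q = [1, 3, 4] / [2]
  Insert 7 (step 5): P = [1, 3, 4, 7] / [6];  Q = [1, 3, 4, 5] / [2]
  Insert 5 (step 6): P = [1, 3, 4, 5] / [6, 7];  Q = [1, 3, 4, 5] / [2, 6]
  Insert 2 (step 7): P = [1, 2, 4, 5] / [3, 7] / [6];  Q = [1, 3, 4, 5] / [2, 6] / [7]
Final shape: (4, 2, 1).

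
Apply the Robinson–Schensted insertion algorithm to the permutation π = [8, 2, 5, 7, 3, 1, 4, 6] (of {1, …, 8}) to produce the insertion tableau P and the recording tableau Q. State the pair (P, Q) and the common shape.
P = [1, 3, 4, 6] / [2, 7] / [5] / [8];  Q = [1, 3, 4, 8] / [2, 7] / [5] / [6];  common shape = (4, 2, 1, 1)

Row-insert the values π_1, π_2, … into P one at a time, bumping the leftmost entry strictly greater than the inserted value down to the next row. The recording tableau Q records, in position (i, j), the step at which that cell was added to P.
  Insert 8 (step 1): P = [8];  Q = [1]
  Insert 2 (step 2): P = [2] / [8];  Q = [1] / [2]
  Insert 5 (step 3): P = [2, 5] / [8];  Q = [1, 3] / [2]
  Insert 7 (step 4): P = [2, 5, 7] / [8];  Q = [1, 3, 4] / [2]
  Insert 3 (step 5): P = [2, 3, 7] / [5] / [8];  Q = [1, 3, 4] / [2] / [5]
  Insert 1 (step 6): P = [1, 3, 7] / [2] / [5] / [8];  Q = [1, 3, 4] / [2] / [5] / [6]
  Insert 4 (step 7): P = [1, 3, 4] / [2, 7] / [5] / [8];  Q = [1, 3, 4] / [2, 7] / [5] / [6]
  Insert 6 (step 8): P = [1, 3, 4, 6] / [2, 7] / [5] / [8];  Q = [1, 3, 4, 8] / [2, 7] / [5] / [6]
Final shape: (4, 2, 1, 1).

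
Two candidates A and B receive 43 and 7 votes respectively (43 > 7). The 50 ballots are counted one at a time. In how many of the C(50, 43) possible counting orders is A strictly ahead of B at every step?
Strict-lead orderings = 71916768

Total orderings of the 50 votes with 43 for A: C(50, 43) = 99884400. By the Bertrand ballot formula (Cycle Lemma / reflection principle), the number of orderings in which A is strictly ahead of B throughout is (p − q)/(p + q) · C(p + q, p) = (43 − 7)/(43 + 7) · 99884400 = 71916768.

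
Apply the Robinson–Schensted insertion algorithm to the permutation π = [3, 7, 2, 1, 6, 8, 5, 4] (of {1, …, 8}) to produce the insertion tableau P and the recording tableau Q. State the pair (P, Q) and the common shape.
P = [1, 4, 8] / [2, 5] / [3, 6] / [7];  Q = [1, 2, 6] / [3, 5] / [4, 7] / [8];  common shape = (3, 2, 2, 1)

Row-insert the values π_1, π_2, … into P one at a time, bumping the leftmost entry strictly greater than the inserted value down to the next row. The recording tableau Q records, in position (i, j), the step at which that cell was added to P.
  Insert 3 (step 1): P = [3];  Q = [1]
  Insert 7 (step 2): P = [3, 7];  Q = [1, 2]
  Insert 2 (step 3): P = [2, 7] / [3];  Q = [1, 2] / [3]
  Insert 1 (step 4): P = [1, 7] / [2] / [3];  Q = [1, 2] / [3] / [4]
  Insert 6 (step 5): P = [1, 6] / [2, 7] / [3];  Q = [1, 2] / [3, 5] / [4]
  Insert 8 (step 6): P = [1, 6, 8] / [2, 7] / [3];  Q = [1, 2, 6] / [3, 5] / [4]
  Insert 5 (step 7): P = [1, 5, 8] / [2, 6] / [3, 7];  Q = [1, 2, 6] / [3, 5] / [4, 7]
  Insert 4 (step 8): P = [1, 4, 8] / [2, 5] / [3, 6] / [7];  Q = [1, 2, 6] / [3, 5] / [4, 7] / [8]
Final shape: (3, 2, 2, 1).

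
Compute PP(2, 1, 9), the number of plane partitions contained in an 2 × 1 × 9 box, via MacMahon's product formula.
PP(2, 1, 9) = 55

Evaluate the triple product over i = 1..2, j = 1..1, k = 1..9. The factors are (2/1) · (3/2) · (4/3) · (5/4) · (6/5) · (7/6) · (8/7) · (9/8) · … (18 factors total). The numerators and denominators telescope so the product is an integer; carrying out the multiplication exactly gives PP(2, 1, 9) = 55.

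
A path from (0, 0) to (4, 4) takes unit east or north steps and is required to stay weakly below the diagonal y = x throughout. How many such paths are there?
Number of paths = 14

By the reflection principle (André's argument), the number of monotone paths to (4, 4) with n ≤ m that never go above y = x is C(8, 4) − C(8, 5) = 70 − 56 = 14.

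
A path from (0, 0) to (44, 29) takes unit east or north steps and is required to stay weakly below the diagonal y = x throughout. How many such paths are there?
Number of paths = 67622004810892365568

By the reflection principle (André's argument), the number of monotone paths to (44, 29) with n ≤ m that never go above y = x is C(73, 44) − C(73, 45) = 190186888530634778160 − 122564883719742412592 = 67622004810892365568.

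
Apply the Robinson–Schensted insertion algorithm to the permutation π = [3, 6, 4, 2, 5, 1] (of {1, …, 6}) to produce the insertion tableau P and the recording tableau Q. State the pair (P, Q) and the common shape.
P = [1, 4, 5] / [2] / [3] / [6];  Q = [1, 2, 5] / [3] / [4] / [6];  common shape = (3, 1, 1, 1)

Row-insert the values π_1, π_2, … into P one at a time, bumping the leftmost entry strictly greater than the inserted value down to the next row. The recording tableau Q records, in position (i, j), the step at which that cell was added to P.
  Insert 3 (step 1): P = [3];  Q = [1]
  Insert 6 (step 2): P = [3, 6];  Q = [1, 2]
  Insert 4 (step 3): P = [3, 4] / [6];  Q = [1, 2] / [3]
  Insert 2 (step 4): P = [2, 4] / [3] / [6];  Q = [1, 2] / [3] / [4]
  Insert 5 (step 5): P = [2, 4, 5] / [3] / [6];  Q = [1, 2, 5] / [3] / [4]
  Insert 1 (step 6): P = [1, 4, 5] / [2] / [3] / [6];  Q = [1, 2, 5] / [3] / [4] / [6]
Final shape: (3, 1, 1, 1).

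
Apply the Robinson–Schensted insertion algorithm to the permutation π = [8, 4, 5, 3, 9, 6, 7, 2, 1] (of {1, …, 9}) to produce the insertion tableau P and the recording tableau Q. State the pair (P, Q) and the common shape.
P = [1, 5, 6, 7] / [2, 9] / [3] / [4] / [8];  Q = [1, 3, 5, 7] / [2, 6] / [4] / [8] / [9];  common shape = (4, 2, 1, 1, 1)

Row-insert the values π_1, π_2, … into P one at a time, bumping the leftmost entry strictly greater than the inserted value down to the next row. The recording tableau Q records, in position (i, j), the step at which that cell was added to P.
  Insert 8 (step 1): P = [8];  Q = [1]
  Insert 4 (step 2): P = [4] / [8];  Q = [1] / [2]
  Insert 5 (step 3): P = [4, 5] / [8];  Q = [1, 3] / [2]
  Insert 3 (step 4): P = [3, 5] / [4] / [8];  Q = [1, 3] / [2] / [4]
  Insert 9 (step 5): P = [3, 5, 9] / [4] / [8];  Q = [1, 3, 5] / [2] / [4]
  Insert 6 (step 6): P = [3, 5, 6] / [4, 9] / [8];  Q = [1, 3, 5] / [2, 6] / [4]
  Insert 7 (step 7): P = [3, 5, 6, 7] / [4, 9] / [8];  Q = [1, 3, 5, 7] / [2, 6] / [4]
  Insert 2 (step 8): P = [2, 5, 6, 7] / [3, 9] / [4] / [8];  Q = [1, 3, 5, 7] / [2, 6] / [4] / [8]
  Insert 1 (step 9): P = [1, 5, 6, 7] / [2, 9] / [3] / [4] / [8];  Q = [1, 3, 5, 7] / [2, 6] / [4] / [8] / [9]
Final shape: (4, 2, 1, 1, 1).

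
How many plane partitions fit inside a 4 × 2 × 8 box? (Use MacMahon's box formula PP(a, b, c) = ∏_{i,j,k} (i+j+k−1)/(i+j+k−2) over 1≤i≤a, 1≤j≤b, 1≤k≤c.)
PP(4, 2, 8) = 70785

Evaluate the triple product over i = 1..4, j = 1..2, k = 1..8. The factors are (2/1) · (3/2) · (4/3) · (5/4) · (6/5) · (7/6) · (8/7) · (9/8) · … (64 factors total). The numerators and denominators telescope so the product is an integer; carrying out the multiplication exactly gives PP(4, 2, 8) = 70785.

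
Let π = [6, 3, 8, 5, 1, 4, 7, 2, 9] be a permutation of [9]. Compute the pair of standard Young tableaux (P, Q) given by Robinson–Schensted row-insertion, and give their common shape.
P = [1, 2, 7, 9] / [3, 4] / [5, 8] / [6];  Q = [1, 3, 7, 9] / [2, 4] / [5, 6] / [8];  common shape = (4, 2, 2, 1)

Row-insert the values π_1, π_2, … into P one at a time, bumping the leftmost entry strictly greater than the inserted value down to the next row. The recording tableau Q records, in position (i, j), the step at which that cell was added to P.
  Insert 6 (step 1): P = [6];  Q = [1]
  Insert 3 (step 2): P = [3] / [6];  Q = [1] / [2]
  Insert 8 (step 3): P = [3, 8] / [6];  Q = [1, 3] / [2]
  Insert 5 (step 4): P = [3, 5] / [6, 8];  Q = [1, 3] / [2, 4]
  Insert 1 (step 5): P = [1, 5] / [3, 8] / [6];  Q = [1, 3] / [2, 4] / [5]
  Insert 4 (step 6): P = [1, 4] / [3, 5] / [6, 8];  Q = [1, 3] / [2, 4] / [5, 6]
  Insert 7 (step 7): P = [1, 4, 7] / [3, 5] / [6, 8];  Q = [1, 3, 7] / [2, 4] / [5, 6]
  Insert 2 (step 8): P = [1, 2, 7] / [3, 4] / [5, 8] / [6];  Q = [1, 3, 7] / [2, 4] / [5, 6] / [8]
  Insert 9 (step 9): P = [1, 2, 7, 9] / [3, 4] / [5, 8] / [6];  Q = [1, 3, 7, 9] / [2, 4] / [5, 6] / [8]
Final shape: (4, 2, 2, 1).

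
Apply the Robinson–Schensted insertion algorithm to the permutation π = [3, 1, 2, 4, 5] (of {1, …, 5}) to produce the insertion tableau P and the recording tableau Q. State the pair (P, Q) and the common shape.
P = [1, 2, 4, 5] / [3];  Q = [1, 3, 4, 5] / [2];  common shape = (4, 1)

Row-insert the values π_1, π_2, … into P one at a time, bumping the leftmost entry strictly greater than the inserted value down to the next row. The recording tableau Q records, in position (i, j), the step at which that cell was added to P.
  Insert 3 (step 1): P = [3];  Q = [1]
  Insert 1 (step 2): P = [1] / [3];  Q = [1] / [2]
  Insert 2 (step 3): P = [1, 2] / [3];  Q = [1, 3] / [2]
  Insert 4 (step 4): P = [1, 2, 4] / [3];  Q = [1, 3, 4] / [2]
  Insert 5 (step 5): P = [1, 2, 4, 5] / [3];  Q = [1, 3, 4, 5] / [2]
Final shape: (4, 1).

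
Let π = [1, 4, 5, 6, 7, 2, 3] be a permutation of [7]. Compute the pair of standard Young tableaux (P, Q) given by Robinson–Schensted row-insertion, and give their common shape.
P = [1, 2, 3, 6, 7] / [4, 5];  Q = [1, 2, 3, 4, 5] / [6, 7];  common shape = (5, 2)

Row-insert the values π_1, π_2, … into P one at a time, bumping the leftmost entry strictly greater than the inserted value down to the next row. The recording tableau Q records, in position (i, j), the step at which that cell was added to P.
  Insert 1 (step 1): P = [1];  Q = [1]
  Insert 4 (step 2): P = [1, 4];  Q = [1, 2]
  Insert 5 (step 3): P = [1, 4, 5];  Q = [1, 2, 3]
  Insert 6 (step 4): P = [1, 4, 5, 6];  Q = [1, 2, 3, 4]
  Insert 7 (step 5): P = [1, 4, 5, 6, 7];  Q = [1, 2, 3, 4, 5]
  Insert 2 (step 6): P = [1, 2, 5, 6, 7] / [4];  Q = [1, 2, 3, 4, 5] / [6]
  Insert 3 (step 7): P = [1, 2, 3, 6, 7] / [4, 5];  Q = [1, 2, 3, 4, 5] / [6, 7]
Final shape: (5, 2).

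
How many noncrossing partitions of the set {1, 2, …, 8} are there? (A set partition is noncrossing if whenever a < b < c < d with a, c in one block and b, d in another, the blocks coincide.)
C_8 = 1430

These noncrossing partitions are counted by the Catalan number C_n = (1/(n + 1)) · C(2n, n). For n = 8: C_8 = (1/9) · C(16, 8) = 12870/9 = 1430.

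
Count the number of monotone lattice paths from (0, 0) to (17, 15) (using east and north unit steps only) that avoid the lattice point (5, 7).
Number of paths = 465954480

Total paths from (0, 0) to (17, 15): C(32, 17) = 565722720. Paths through (5, 7): (paths (0, 0) → (5, 7)) × (paths (5, 7) → (17, 15)) = C(12, 5) · C(20, 12) = 792 · 125970 = 99768240. Avoidance count = 565722720 − 99768240 = 465954480.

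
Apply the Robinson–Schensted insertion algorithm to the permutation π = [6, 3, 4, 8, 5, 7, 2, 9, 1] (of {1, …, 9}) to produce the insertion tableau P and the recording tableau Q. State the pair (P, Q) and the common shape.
P = [1, 4, 5, 7, 9] / [2, 8] / [3] / [6];  Q = [1, 3, 4, 6, 8] / [2, 5] / [7] / [9];  common shape = (5, 2, 1, 1)

Row-insert the values π_1, π_2, … into P one at a time, bumping the leftmost entry strictly greater than the inserted value down to the next row. The recording tableau Q records, in position (i, j), the step at which that cell was added to P.
  Insert 6 (step 1): P = [6];  Q = [1]
  Insert 3 (step 2): P = [3] / [6];  Q = [1] / [2]
  Insert 4 (step 3): P = [3, 4] / [6];  Q = [1, 3] / [2]
  Insert 8 (step 4): P = [3, 4, 8] / [6];  Q = [1, 3, 4] / [2]
  Insert 5 (step 5): P = [3, 4, 5] / [6, 8];  Q = [1, 3, 4] / [2, 5]
  Insert 7 (step 6): P = [3, 4, 5, 7] / [6, 8];  Q = [1, 3, 4, 6] / [2, 5]
  Insert 2 (step 7): P = [2, 4, 5, 7] / [3, 8] / [6];  Q = [1, 3, 4, 6] / [2, 5] / [7]
  Insert 9 (step 8): P = [2, 4, 5, 7, 9] / [3, 8] / [6];  Q = [1, 3, 4, 6, 8] / [2, 5] / [7]
  Insert 1 (step 9): P = [1, 4, 5, 7, 9] / [2, 8] / [3] / [6];  Q = [1, 3, 4, 6, 8] / [2, 5] / [7] / [9]
Final shape: (5, 2, 1, 1).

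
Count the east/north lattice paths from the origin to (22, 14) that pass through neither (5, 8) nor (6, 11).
Number of paths = 3659374479

Inclusion–exclusion. Total paths: C(36, 22) = 3796297200. Through P₁: C(13, 5)·C(23, 17) = 129918789. Through P₂: C(17, 6)·C(19, 16) = 11992344. Since P₁ is strictly southwest of P₂, a monotone path through both must visit P₁ then P₂; paths through both = C(13, 5)·C(4, 1)·C(19, 16) = 4988412. Avoid both = 3796297200 − 129918789 − 11992344 + 4988412 = 3659374479.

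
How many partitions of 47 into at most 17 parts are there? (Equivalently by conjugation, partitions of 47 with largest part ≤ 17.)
p(47, parts ≤ 17) = 101982

Use the recurrence p(n, m) = p(n, m−1) + p(n−m, m): either the largest part is < m (count p(n, m−1)) or the largest part is exactly m (remove one copy of m, count p(n−m, m)). With p(0, ·) = 1 this gives p(47, parts ≤ 17) = 101982. (By conjugating Young diagrams, this also counts partitions of 47 into at most 17 parts.)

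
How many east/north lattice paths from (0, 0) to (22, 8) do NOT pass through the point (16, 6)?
Number of paths = 3763761

Total paths from (0, 0) to (22, 8): C(30, 22) = 5852925. Paths through (16, 6): (paths (0, 0) → (16, 6)) × (paths (16, 6) → (22, 8)) = C(22, 16) · C(8, 6) = 74613 · 28 = 2089164. Avoidance count = 5852925 − 2089164 = 3763761.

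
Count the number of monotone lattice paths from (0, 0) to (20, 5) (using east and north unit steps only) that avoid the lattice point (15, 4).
Number of paths = 29874

Total paths from (0, 0) to (20, 5): C(25, 20) = 53130. Paths through (15, 4): (paths (0, 0) → (15, 4)) × (paths (15, 4) → (20, 5)) = C(19, 15) · C(6, 5) = 3876 · 6 = 23256. Avoidance count = 53130 − 23256 = 29874.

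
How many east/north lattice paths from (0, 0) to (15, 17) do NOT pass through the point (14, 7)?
Number of paths = 564443640

Total paths from (0, 0) to (15, 17): C(32, 15) = 565722720. Paths through (14, 7): (paths (0, 0) → (14, 7)) × (paths (14, 7) → (15, 17)) = C(21, 14) · C(11, 1) = 116280 · 11 = 1279080. Avoidance count = 565722720 − 1279080 = 564443640.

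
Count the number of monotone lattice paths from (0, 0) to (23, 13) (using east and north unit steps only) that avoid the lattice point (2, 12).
Number of paths = 2310787598

Total paths from (0, 0) to (23, 13): C(36, 23) = 2310789600. Paths through (2, 12): (paths (0, 0) → (2, 12)) × (paths (2, 12) → (23, 13)) = C(14, 2) · C(22, 21) = 91 · 22 = 2002. Avoidance count = 2310789600 − 2002 = 2310787598.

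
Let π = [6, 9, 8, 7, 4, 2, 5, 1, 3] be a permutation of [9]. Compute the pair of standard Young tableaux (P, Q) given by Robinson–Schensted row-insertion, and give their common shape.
P = [1, 3] / [2, 5] / [4, 7] / [6] / [8] / [9];  Q = [1, 2] / [3, 7] / [4, 9] / [5] / [6] / [8];  common shape = (2, 2, 2, 1, 1, 1)

Row-insert the values π_1, π_2, … into P one at a time, bumping the leftmost entry strictly greater than the inserted value down to the next row. The recording tableau Q records, in position (i, j), the step at which that cell was added to P.
  Insert 6 (step 1): P = [6];  Q = [1]
  Insert 9 (step 2): P = [6, 9];  Q = [1, 2]
  Insert 8 (step 3): P = [6, 8] / [9];  Q = [1, 2] / [3]
  Insert 7 (step 4): P = [6, 7] / [8] / [9];  Q = [1, 2] / [3] / [4]
  Insert 4 (step 5): P = [4, 7] / [6] / [8] / [9];  Q = [1, 2] / [3] / [4] / [5]
  Insert 2 (step 6): P = [2, 7] / [4] / [6] / [8] / [9];  Q = [1, 2] / [3] / [4] / [5] / [6]
  Insert 5 (step 7): P = [2, 5] / [4, 7] / [6] / [8] / [9];  Q = [1, 2] / [3, 7] / [4] / [5] / [6]
  Insert 1 (step 8): P = [1, 5] / [2, 7] / [4] / [6] / [8] / [9];  Q = [1, 2] / [3, 7] / [4] / [5] / [6] / [8]
  Insert 3 (step 9): P = [1, 3] / [2, 5] / [4, 7] / [6] / [8] / [9];  Q = [1, 2] / [3, 7] / [4, 9] / [5] / [6] / [8]
Final shape: (2, 2, 2, 1, 1, 1).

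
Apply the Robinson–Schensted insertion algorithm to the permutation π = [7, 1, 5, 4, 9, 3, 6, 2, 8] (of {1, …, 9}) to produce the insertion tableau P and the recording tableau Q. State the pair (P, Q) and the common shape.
P = [1, 2, 6, 8] / [3, 9] / [4] / [5] / [7];  Q = [1, 3, 5, 9] / [2, 7] / [4] / [6] / [8];  common shape = (4, 2, 1, 1, 1)

Row-insert the values π_1, π_2, … into P one at a time, bumping the leftmost entry strictly greater than the inserted value down to the next row. The recording tableau Q records, in position (i, j), the step at which that cell was added to P.
  Insert 7 (step 1): P = [7];  Q = [1]
  Insert 1 (step 2): P = [1] / [7];  Q = [1] / [2]
  Insert 5 (step 3): P = [1, 5] / [7];  Q = [1, 3] / [2]
  Insert 4 (step 4): P = [1, 4] / [5] / [7];  Q = [1, 3] / [2] / [4]
  Insert 9 (step 5): P = [1, 4, 9] / [5] / [7];  Q = [1, 3, 5] / [2] / [4]
  Insert 3 (step 6): P = [1, 3, 9] / [4] / [5] / [7];  Q = [1, 3, 5] / [2] / [4] / [6]
  Insert 6 (step 7): P = [1, 3, 6] / [4, 9] / [5] / [7];  Q = [1, 3, 5] / [2, 7] / [4] / [6]
  Insert 2 (step 8): P = [1, 2, 6] / [3, 9] / [4] / [5] / [7];  Q = [1, 3, 5] / [2, 7] / [4] / [6] / [8]
  Insert 8 (step 9): P = [1, 2, 6, 8] / [3, 9] / [4] / [5] / [7];  Q = [1, 3, 5, 9] / [2, 7] / [4] / [6] / [8]
Final shape: (4, 2, 1, 1, 1).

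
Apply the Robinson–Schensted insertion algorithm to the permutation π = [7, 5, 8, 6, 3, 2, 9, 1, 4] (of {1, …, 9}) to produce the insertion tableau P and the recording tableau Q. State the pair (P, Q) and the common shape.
P = [1, 4, 9] / [2, 6] / [3, 8] / [5] / [7];  Q = [1, 3, 7] / [2, 4] / [5, 9] / [6] / [8];  common shape = (3, 2, 2, 1, 1)

Row-insert the values π_1, π_2, … into P one at a time, bumping the leftmost entry strictly greater than the inserted value down to the next row. The recording tableau Q records, in position (i, j), the step at which that cell was added to P.
  Insert 7 (step 1): P = [7];  Q = [1]
  Insert 5 (step 2): P = [5] / [7];  Q = [1] / [2]
  Insert 8 (step 3): P = [5, 8] / [7];  Q = [1, 3] / [2]
  Insert 6 (step 4): P = [5, 6] / [7, 8];  Q = [1, 3] / [2, 4]
  Insert 3 (step 5): P = [3, 6] / [5, 8] / [7];  Q = [1, 3] / [2, 4] / [5]
  Insert 2 (step 6): P = [2, 6] / [3, 8] / [5] / [7];  Q = [1, 3] / [2, 4] / [5] / [6]
  Insert 9 (step 7): P = [2, 6, 9] / [3, 8] / [5] / [7];  Q = [1, 3, 7] / [2, 4] / [5] / [6]
  Insert 1 (step 8): P = [1, 6, 9] / [2, 8] / [3] / [5] / [7];  Q = [1, 3, 7] / [2, 4] / [5] / [6] / [8]
  Insert 4 (step 9): P = [1, 4, 9] / [2, 6] / [3, 8] / [5] / [7];  Q = [1, 3, 7] / [2, 4] / [5, 9] / [6] / [8]
Final shape: (3, 2, 2, 1, 1).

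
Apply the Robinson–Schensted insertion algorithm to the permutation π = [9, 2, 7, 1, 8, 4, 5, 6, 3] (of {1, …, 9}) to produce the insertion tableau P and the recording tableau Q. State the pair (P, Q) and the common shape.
P = [1, 3, 5, 6] / [2, 4, 8] / [7] / [9];  Q = [1, 3, 5, 8] / [2, 6, 7] / [4] / [9];  common shape = (4, 3, 1, 1)

Row-insert the values π_1, π_2, … into P one at a time, bumping the leftmost entry strictly greater than the inserted value down to the next row. The recording tableau Q records, in position (i, j), the step at which that cell was added to P.
  Insert 9 (step 1): P = [9];  Q = [1]
  Insert 2 (step 2): P = [2] / [9];  Q = [1] / [2]
  Insert 7 (step 3): P = [2, 7] / [9];  Q = [1, 3] / [2]
  Insert 1 (step 4): P = [1, 7] / [2] / [9];  Q = [1, 3] / [2] / [4]
  Insert 8 (step 5): P = [1, 7, 8] / [2] / [9];  Q = [1, 3, 5] / [2] / [4]
  Insert 4 (step 6): P = [1, 4, 8] / [2, 7] / [9];  Q = [1, 3, 5] / [2, 6] / [4]
  Insert 5 (step 7): P = [1, 4, 5] / [2, 7, 8] / [9];  Q = [1, 3, 5] / [2, 6, 7] / [4]
  Insert 6 (step 8): P = [1, 4, 5, 6] / [2, 7, 8] / [9];  Q = [1, 3, 5, 8] / [2, 6, 7] / [4]
  Insert 3 (step 9): P = [1, 3, 5, 6] / [2, 4, 8] / [7] / [9];  Q = [1, 3, 5, 8] / [2, 6, 7] / [4] / [9]
Final shape: (4, 3, 1, 1).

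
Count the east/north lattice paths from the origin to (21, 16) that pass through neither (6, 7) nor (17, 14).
Number of paths = 7473509691

Inclusion–exclusion. Total paths: C(37, 21) = 12875774670. Through P₁: C(13, 6)·C(24, 15) = 2243676864. Through P₂: C(31, 17)·C(6, 4) = 3977737875. Since P₁ is strictly southwest of P₂, a monotone path through both must visit P₁ then P₂; paths through both = C(13, 6)·C(18, 11)·C(6, 4) = 819149760. Avoid both = 12875774670 − 2243676864 − 3977737875 + 819149760 = 7473509691.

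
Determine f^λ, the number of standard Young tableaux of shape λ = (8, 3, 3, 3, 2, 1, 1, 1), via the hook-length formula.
# SYT of shape (8, 3, 3, 3, 2, 1, 1, 1) = 1158789632

Hook-length formula: f^λ = n! / Π hook(c), product over all cells c of the Young diagram. For λ = (8, 3, 3, 3, 2, 1, 1, 1), n = 22 boxes. Hook lengths by row (left-to-right, top-to-bottom): [15, 11, 9, 5, 4, 3, 2, 1]; [9, 5, 3]; [8, 4, 2]; [7, 3, 1]; [5, 1]; [3]; [2]; [1]. Product of hooks = 969978240000. So f^λ = 22! / 969978240000 = 1124000727777607680000 / 969978240000 = 1158789632.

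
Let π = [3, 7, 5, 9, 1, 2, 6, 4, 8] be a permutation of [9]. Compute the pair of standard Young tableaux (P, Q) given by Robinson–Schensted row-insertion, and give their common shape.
P = [1, 2, 4, 8] / [3, 5, 6] / [7, 9];  Q = [1, 2, 4, 9] / [3, 6, 7] / [5, 8];  common shape = (4, 3, 2)

Row-insert the values π_1, π_2, … into P one at a time, bumping the leftmost entry strictly greater than the inserted value down to the next row. The recording tableau Q records, in position (i, j), the step at which that cell was added to P.
  Insert 3 (step 1): P = [3];  Q = [1]
  Insert 7 (step 2): P = [3, 7];  Q = [1, 2]
  Insert 5 (step 3): P = [3, 5] / [7];  Q = [1, 2] / [3]
  Insert 9 (step 4): P = [3, 5, 9] / [7];  Q = [1, 2, 4] / [3]
  Insert 1 (step 5): P = [1, 5, 9] / [3] / [7];  Q = [1, 2, 4] / [3] / [5]
  Insert 2 (step 6): P = [1, 2, 9] / [3, 5] / [7];  Q = [1, 2, 4] / [3, 6] / [5]
  Insert 6 (step 7): P = [1, 2, 6] / [3, 5, 9] / [7];  Q = [1, 2, 4] / [3, 6, 7] / [5]
  Insert 4 (step 8): P = [1, 2, 4] / [3, 5, 6] / [7, 9];  Q = [1, 2, 4] / [3, 6, 7] / [5, 8]
  Insert 8 (step 9): P = [1, 2, 4, 8] / [3, 5, 6] / [7, 9];  Q = [1, 2, 4, 9] / [3, 6, 7] / [5, 8]
Final shape: (4, 3, 2).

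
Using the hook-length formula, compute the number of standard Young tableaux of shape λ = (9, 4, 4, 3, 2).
# SYT of shape (9, 4, 4, 3, 2) = 1034136180

Hook-length formula: f^λ = n! / Π hook(c), product over all cells c of the Young diagram. For λ = (9, 4, 4, 3, 2), n = 22 boxes. Hook lengths by row (left-to-right, top-to-bottom): [13, 12, 10, 8, 5, 4, 3, 2, 1]; [7, 6, 4, 2]; [6, 5, 3, 1]; [4, 3, 1]; [2, 1]. Product of hooks = 1086898176000. So f^λ = 22! / 1086898176000 = 1124000727777607680000 / 1086898176000 = 1034136180.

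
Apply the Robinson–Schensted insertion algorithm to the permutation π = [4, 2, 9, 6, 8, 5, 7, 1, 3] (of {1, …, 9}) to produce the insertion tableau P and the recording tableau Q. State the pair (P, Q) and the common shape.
P = [1, 3, 7] / [2, 5, 8] / [4, 6] / [9];  Q = [1, 3, 5] / [2, 4, 7] / [6, 9] / [8];  common shape = (3, 3, 2, 1)

Row-insert the values π_1, π_2, … into P one at a time, bumping the leftmost entry strictly greater than the inserted value down to the next row. The recording tableau Q records, in position (i, j), the step at which that cell was added to P.
  Insert 4 (step 1): P = [4];  Q = [1]
  Insert 2 (step 2): P = [2] / [4];  Q = [1] / [2]
  Insert 9 (step 3): P = [2, 9] / [4];  Q = [1, 3] / [2]
  Insert 6 (step 4): P = [2, 6] / [4, 9];  Q = [1, 3] / [2, 4]
  Insert 8 (step 5): P = [2, 6, 8] / [4, 9];  Q = [1, 3, 5] / [2, 4]
  Insert 5 (step 6): P = [2, 5, 8] / [4, 6] / [9];  Q = [1, 3, 5] / [2, 4] / [6]
  Insert 7 (step 7): P = [2, 5, 7] / [4, 6, 8] / [9];  Q = [1, 3, 5] / [2, 4, 7] / [6]
  Insert 1 (step 8): P = [1, 5, 7] / [2, 6, 8] / [4] / [9];  Q = [1, 3, 5] / [2, 4, 7] / [6] / [8]
  Insert 3 (step 9): P = [1, 3, 7] / [2, 5, 8] / [4, 6] / [9];  Q = [1, 3, 5] / [2, 4, 7] / [6, 9] / [8]
Final shape: (3, 3, 2, 1).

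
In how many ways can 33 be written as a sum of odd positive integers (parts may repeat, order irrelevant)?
p_odd(33) = 448

Enumerate partitions using only odd parts via the recurrence o(n, m) = o(n, m−2) + o(n−m, m) over odd m, starting from the largest odd part ≤ n. This gives p_odd(33) = 448. (Euler's theorem: equals the count of distinct-part partitions.)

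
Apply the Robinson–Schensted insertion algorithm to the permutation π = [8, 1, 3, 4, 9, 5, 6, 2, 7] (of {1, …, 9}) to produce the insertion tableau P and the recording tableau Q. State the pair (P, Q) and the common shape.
P = [1, 2, 4, 5, 6, 7] / [3, 9] / [8];  Q = [1, 3, 4, 5, 7, 9] / [2, 6] / [8];  common shape = (6, 2, 1)

Row-insert the values π_1, π_2, … into P one at a time, bumping the leftmost entry strictly greater than the inserted value down to the next row. The recording tableau Q records, in position (i, j), the step at which that cell was added to P.
  Insert 8 (step 1): P = [8];  Q = [1]
  Insert 1 (step 2): P = [1] / [8];  Q = [1] / [2]
  Insert 3 (step 3): P = [1, 3] / [8];  Q = [1, 3] / [2]
  Insert 4 (step 4): P = [1, 3, 4] / [8];  Q = [1, 3, 4] / [2]
  Insert 9 (step 5): P = [1, 3, 4, 9] / [8];  Q = [1, 3, 4, 5] / [2]
  Insert 5 (step 6): P = [1, 3, 4, 5] / [8, 9];  Q = [1, 3, 4, 5] / [2, 6]
  Insert 6 (step 7): P = [1, 3, 4, 5, 6] / [8, 9];  Q = [1, 3, 4, 5, 7] / [2, 6]
  Insert 2 (step 8): P = [1, 2, 4, 5, 6] / [3, 9] / [8];  Q = [1, 3, 4, 5, 7] / [2, 6] / [8]
  Insert 7 (step 9): P = [1, 2, 4, 5, 6, 7] / [3, 9] / [8];  Q = [1, 3, 4, 5, 7, 9] / [2, 6] / [8]
Final shape: (6, 2, 1).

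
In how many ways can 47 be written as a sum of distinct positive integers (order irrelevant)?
q(47) = 2590

A partition into distinct parts is a strictly decreasing sequence summing to n. The recurrence d(n, m) = d(n, m−1) + d(n−m, m−1) (use part m at most once) with q(n) = d(n, n) gives q(47) = 2590. (Euler's theorem: # distinct-part partitions = # odd-part partitions.)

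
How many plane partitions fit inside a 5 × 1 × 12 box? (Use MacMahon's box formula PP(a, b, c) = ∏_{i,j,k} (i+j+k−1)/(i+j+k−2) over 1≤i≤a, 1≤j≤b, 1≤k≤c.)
PP(5, 1, 12) = 6188

Evaluate the triple product over i = 1..5, j = 1..1, k = 1..12. The factors are (2/1) · (3/2) · (4/3) · (5/4) · (6/5) · (7/6) · (8/7) · (9/8) · … (60 factors total). The numerators and denominators telescope so the product is an integer; carrying out the multiplication exactly gives PP(5, 1, 12) = 6188.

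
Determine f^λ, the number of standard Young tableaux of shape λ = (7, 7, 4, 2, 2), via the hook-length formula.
# SYT of shape (7, 7, 4, 2, 2) = 869092224

Hook-length formula: f^λ = n! / Π hook(c), product over all cells c of the Young diagram. For λ = (7, 7, 4, 2, 2), n = 22 boxes. Hook lengths by row (left-to-right, top-to-bottom): [11, 10, 7, 6, 4, 3, 2]; [10, 9, 6, 5, 3, 2, 1]; [6, 5, 2, 1]; [3, 2]; [2, 1]. Product of hooks = 1293304320000. So f^λ = 22! / 1293304320000 = 1124000727777607680000 / 1293304320000 = 869092224.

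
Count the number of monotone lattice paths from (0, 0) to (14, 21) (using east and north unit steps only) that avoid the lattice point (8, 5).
Number of paths = 2223932469

Total paths from (0, 0) to (14, 21): C(35, 14) = 2319959400. Paths through (8, 5): (paths (0, 0) → (8, 5)) × (paths (8, 5) → (14, 21)) = C(13, 8) · C(22, 6) = 1287 · 74613 = 96026931. Avoidance count = 2319959400 − 96026931 = 2223932469.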